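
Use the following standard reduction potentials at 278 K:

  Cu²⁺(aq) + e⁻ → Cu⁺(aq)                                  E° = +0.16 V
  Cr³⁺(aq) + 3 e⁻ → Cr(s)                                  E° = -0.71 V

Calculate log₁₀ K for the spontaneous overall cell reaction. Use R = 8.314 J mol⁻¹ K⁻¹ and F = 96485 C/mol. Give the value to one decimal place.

47.3

Cathode: Cu²⁺/Cu⁺; anode: Cr³⁺/Cr. E°cell = (+0.16) − (-0.71) = +0.87 V, with n = 3.
ΔG° = −nFE° = −RT ln K, so ln K = nFE°/(RT) = (3)(96485)(+0.87) / ((8.314)(278)) = 108.955.
log₁₀ K = 108.955 / ln 10 = 47.3.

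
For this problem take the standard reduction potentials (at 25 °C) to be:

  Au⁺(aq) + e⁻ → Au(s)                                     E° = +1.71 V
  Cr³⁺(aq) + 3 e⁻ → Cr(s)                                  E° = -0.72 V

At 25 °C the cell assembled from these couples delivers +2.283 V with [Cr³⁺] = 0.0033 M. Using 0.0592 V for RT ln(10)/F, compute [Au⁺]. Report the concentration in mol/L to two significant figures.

Au⁺/Au is the cathode, Cr³⁺/Cr the anode: E°cell = +2.43 V, n = 3.
Overall reaction: 3 Au⁺(aq) + Cr(s) → 3 Au(s) + Cr³⁺(aq); Q = [Cr³⁺]^1/[Au⁺]^3.
From E = E° − (0.0592/n) log Q: log Q = (E° − E)·n/0.0592 = (+2.43 − (+2.283))·3/0.0592 = 7.4493.
So 3·log[Au⁺] = 1·log(0.0033) − log Q = -2.4815 − (7.4493) = -9.9308; log[Au⁺] = -9.9308 / 3 = -3.3103; [Au⁺] = 10^(-3.3103) ≈ 0.00049 M.

0.00049 M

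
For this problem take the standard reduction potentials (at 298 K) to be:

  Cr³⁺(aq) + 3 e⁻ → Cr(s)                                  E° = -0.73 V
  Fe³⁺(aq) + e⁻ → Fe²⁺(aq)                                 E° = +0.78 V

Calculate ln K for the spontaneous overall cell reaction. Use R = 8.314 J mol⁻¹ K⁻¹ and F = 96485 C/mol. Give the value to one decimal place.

176.4

Cathode: Fe³⁺/Fe²⁺; anode: Cr³⁺/Cr. E°cell = (+0.78) − (-0.73) = +1.51 V, with n = 3.
ΔG° = −nFE° = −RT ln K, so ln K = nFE°/(RT) = (3)(96485)(+1.51) / ((8.314)(298)) = 176.413.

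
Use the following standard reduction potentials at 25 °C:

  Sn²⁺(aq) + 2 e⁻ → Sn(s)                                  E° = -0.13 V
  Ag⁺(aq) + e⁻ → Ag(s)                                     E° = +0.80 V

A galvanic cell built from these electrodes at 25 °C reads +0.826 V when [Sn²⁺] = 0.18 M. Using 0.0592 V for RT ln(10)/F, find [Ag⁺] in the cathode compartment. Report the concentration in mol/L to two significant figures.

0.0074 M

Ag⁺/Ag is the cathode, Sn²⁺/Sn the anode: E°cell = +0.93 V, n = 2.
Overall reaction: 2 Ag⁺(aq) + Sn(s) → 2 Ag(s) + Sn²⁺(aq); Q = [Sn²⁺]^1/[Ag⁺]^2.
From E = E° − (0.0592/n) log Q: log Q = (E° − E)·n/0.0592 = (+0.93 − (+0.826))·2/0.0592 = 3.5135.
So 2·log[Ag⁺] = 1·log(0.18) − log Q = -0.7447 − (3.5135) = -4.2582; log[Ag⁺] = -4.2582 / 2 = -2.1291; [Ag⁺] = 10^(-2.1291) ≈ 0.0074 M.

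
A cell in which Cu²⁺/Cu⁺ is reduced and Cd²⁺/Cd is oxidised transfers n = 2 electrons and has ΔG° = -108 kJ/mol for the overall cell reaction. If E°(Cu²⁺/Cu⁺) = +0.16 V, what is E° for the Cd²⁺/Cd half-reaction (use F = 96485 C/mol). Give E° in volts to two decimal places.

E°cell = −ΔG°/(nF) = −(-108×10³)/((2)(96485)) = +0.560 V.
Since Cu²⁺/Cu⁺ is the cathode and Cd²⁺/Cd the anode, E°cell = E°(Cu²⁺/Cu⁺) − E°(Cd²⁺/Cd).
So E°(Cd²⁺/Cd) = E°(Cu²⁺/Cu⁺) − E°cell = (+0.16) − (+0.560) = -0.40 V.

-0.40 V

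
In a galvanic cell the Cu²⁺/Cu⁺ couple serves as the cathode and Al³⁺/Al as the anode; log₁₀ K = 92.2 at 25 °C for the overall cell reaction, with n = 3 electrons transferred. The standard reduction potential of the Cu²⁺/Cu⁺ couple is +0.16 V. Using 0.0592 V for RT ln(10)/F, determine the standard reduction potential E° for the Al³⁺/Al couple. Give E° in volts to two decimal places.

-1.66 V

E°cell = (0.0592/n)·log K = (0.0592/3)(92.2) = +1.819 V.
Since Cu²⁺/Cu⁺ is the cathode and Al³⁺/Al the anode, E°cell = E°(Cu²⁺/Cu⁺) − E°(Al³⁺/Al).
So E°(Al³⁺/Al) = E°(Cu²⁺/Cu⁺) − E°cell = (+0.16) − (+1.819) = -1.66 V.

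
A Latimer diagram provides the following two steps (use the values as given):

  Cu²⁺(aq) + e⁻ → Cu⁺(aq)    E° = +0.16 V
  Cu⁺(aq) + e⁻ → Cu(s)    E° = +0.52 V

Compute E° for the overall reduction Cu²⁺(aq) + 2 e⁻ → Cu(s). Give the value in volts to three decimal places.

Since ΔG° = −nFE° is additive over sequential reductions, n₃E°₃ = n₁E°₁ + n₂E°₂.
E°₃ = (1×+0.16 + 1×+0.52) / 2 = (+0.680) / 2 = +0.340 V.

+0.340 V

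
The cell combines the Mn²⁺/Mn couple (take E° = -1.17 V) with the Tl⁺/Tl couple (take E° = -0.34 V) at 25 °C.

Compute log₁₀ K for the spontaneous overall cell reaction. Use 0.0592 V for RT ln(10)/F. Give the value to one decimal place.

Cathode: Tl⁺/Tl; anode: Mn²⁺/Mn. E°cell = +0.83 V, n = 2.
log K = nE°cell / 0.0592 = (2)(+0.83) / 0.0592 = 28.0.

28.0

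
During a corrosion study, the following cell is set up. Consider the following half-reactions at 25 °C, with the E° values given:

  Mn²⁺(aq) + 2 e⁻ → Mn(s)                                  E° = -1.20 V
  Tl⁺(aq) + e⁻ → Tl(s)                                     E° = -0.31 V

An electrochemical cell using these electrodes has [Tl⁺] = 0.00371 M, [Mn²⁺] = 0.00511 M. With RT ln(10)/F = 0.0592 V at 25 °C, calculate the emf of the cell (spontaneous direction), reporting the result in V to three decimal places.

Tl⁺/Tl is the cathode (higher E°), Mn²⁺/Mn the anode: E°cell = -0.31 − (-1.20) = +0.89 V, n = 2.
Overall: 2 Tl⁺(aq) + Mn(s) → 2 Tl(s) + Mn²⁺(aq)
Q = [Mn²⁺] / ([Tl⁺]^2); log Q = 2.570.
E = E° − (0.0592/n) log Q = +0.89 − (0.0592/2)(2.570) = +0.814 V.

+0.814 V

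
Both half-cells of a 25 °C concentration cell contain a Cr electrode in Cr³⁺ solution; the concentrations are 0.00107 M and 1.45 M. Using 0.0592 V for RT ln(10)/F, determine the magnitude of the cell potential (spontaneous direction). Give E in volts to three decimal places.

+0.062 V

For a concentration cell E°cell = 0. The 1.45 M side is the cathode (reduction is favoured where [Cr³⁺] is higher).
With n = 3, E = −(0.0592/3) log([Cr³⁺]ₐₙ/[Cr³⁺]꜀ₐₜ) = −(0.0592/3) log(0.00107/1.45) = −(0.0592/3)(-3.132) = +0.062 V.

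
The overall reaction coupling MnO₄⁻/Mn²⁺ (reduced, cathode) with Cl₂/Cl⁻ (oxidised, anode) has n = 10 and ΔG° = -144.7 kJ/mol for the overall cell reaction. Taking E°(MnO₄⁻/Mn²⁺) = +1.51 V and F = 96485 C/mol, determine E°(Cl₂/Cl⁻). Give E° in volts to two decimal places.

+1.36 V

E°cell = −ΔG°/(nF) = −(-144.7×10³)/((10)(96485)) = +0.150 V.
Since MnO₄⁻/Mn²⁺ is the cathode and Cl₂/Cl⁻ the anode, E°cell = E°(MnO₄⁻/Mn²⁺) − E°(Cl₂/Cl⁻).
So E°(Cl₂/Cl⁻) = E°(MnO₄⁻/Mn²⁺) − E°cell = (+1.51) − (+0.150) = +1.36 V.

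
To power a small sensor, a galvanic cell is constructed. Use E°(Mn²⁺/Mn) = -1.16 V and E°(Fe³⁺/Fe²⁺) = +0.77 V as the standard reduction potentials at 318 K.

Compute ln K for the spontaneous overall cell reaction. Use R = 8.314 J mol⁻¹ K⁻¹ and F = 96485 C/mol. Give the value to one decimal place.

140.9

Cathode: Fe³⁺/Fe²⁺; anode: Mn²⁺/Mn. E°cell = (+0.77) − (-1.16) = +1.93 V, with n = 2.
ΔG° = −nFE° = −RT ln K, so ln K = nFE°/(RT) = (2)(96485)(+1.93) / ((8.314)(318)) = 140.867.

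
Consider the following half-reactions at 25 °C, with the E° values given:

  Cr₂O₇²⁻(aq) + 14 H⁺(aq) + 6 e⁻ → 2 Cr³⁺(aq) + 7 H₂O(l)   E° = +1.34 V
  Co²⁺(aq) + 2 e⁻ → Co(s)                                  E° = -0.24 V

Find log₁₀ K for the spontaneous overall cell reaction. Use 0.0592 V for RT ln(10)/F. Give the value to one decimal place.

Cathode: Cr₂O₇²⁻/Cr³⁺; anode: Co²⁺/Co. E°cell = +1.58 V, n = 6.
log K = nE°cell / 0.0592 = (6)(+1.58) / 0.0592 = 160.1.

160.1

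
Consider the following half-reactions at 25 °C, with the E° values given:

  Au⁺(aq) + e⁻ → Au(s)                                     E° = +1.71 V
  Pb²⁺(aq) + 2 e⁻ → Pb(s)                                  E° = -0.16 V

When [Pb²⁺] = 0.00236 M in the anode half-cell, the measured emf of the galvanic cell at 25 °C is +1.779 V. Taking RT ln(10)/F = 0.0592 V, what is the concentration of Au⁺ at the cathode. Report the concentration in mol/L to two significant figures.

0.0014 M

Au⁺/Au is the cathode, Pb²⁺/Pb the anode: E°cell = +1.87 V, n = 2.
Overall reaction: 2 Au⁺(aq) + Pb(s) → 2 Au(s) + Pb²⁺(aq); Q = [Pb²⁺]^1/[Au⁺]^2.
From E = E° − (0.0592/n) log Q: log Q = (E° − E)·n/0.0592 = (+1.87 − (+1.779))·2/0.0592 = 3.0743.
So 2·log[Au⁺] = 1·log(0.00236) − log Q = -2.6271 − (3.0743) = -5.7014; log[Au⁺] = -5.7014 / 2 = -2.8507; [Au⁺] = 10^(-2.8507) ≈ 0.0014 M.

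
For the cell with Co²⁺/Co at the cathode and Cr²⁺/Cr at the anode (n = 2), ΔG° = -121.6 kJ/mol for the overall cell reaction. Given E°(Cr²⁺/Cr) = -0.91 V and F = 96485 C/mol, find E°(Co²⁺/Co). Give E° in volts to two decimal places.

-0.28 V

E°cell = −ΔG°/(nF) = −(-121.6×10³)/((2)(96485)) = +0.630 V.
Since Co²⁺/Co is the cathode and Cr²⁺/Cr the anode, E°cell = E°(Co²⁺/Co) − E°(Cr²⁺/Cr).
So E°(Co²⁺/Co) = E°cell + E°(Cr²⁺/Cr) = +0.630 + (-0.91) = -0.28 V.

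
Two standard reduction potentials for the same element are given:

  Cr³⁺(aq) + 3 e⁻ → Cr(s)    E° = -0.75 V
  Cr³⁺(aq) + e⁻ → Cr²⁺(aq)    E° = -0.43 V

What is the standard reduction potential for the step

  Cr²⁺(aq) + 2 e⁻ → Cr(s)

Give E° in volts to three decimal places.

-0.910 V

Sequential free energies add, so n₃E°₃ = n₁E°₁ + n₂E°₂.
With n₃ = 3, and the known step contributing 1×(-0.43) V, the unknown satisfies 2·E° = 3×(-0.75) − 1×(-0.43) = -1.820.
E° = -1.820 / 2 = -0.910 V.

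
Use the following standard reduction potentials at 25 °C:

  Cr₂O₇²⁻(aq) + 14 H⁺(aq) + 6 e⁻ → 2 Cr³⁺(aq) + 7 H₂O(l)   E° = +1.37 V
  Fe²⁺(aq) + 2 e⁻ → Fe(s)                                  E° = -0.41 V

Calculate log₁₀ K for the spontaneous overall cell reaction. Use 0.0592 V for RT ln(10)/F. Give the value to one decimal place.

180.4

Cathode: Cr₂O₇²⁻/Cr³⁺; anode: Fe²⁺/Fe. E°cell = +1.78 V, n = 6.
log K = nE°cell / 0.0592 = (6)(+1.78) / 0.0592 = 180.4.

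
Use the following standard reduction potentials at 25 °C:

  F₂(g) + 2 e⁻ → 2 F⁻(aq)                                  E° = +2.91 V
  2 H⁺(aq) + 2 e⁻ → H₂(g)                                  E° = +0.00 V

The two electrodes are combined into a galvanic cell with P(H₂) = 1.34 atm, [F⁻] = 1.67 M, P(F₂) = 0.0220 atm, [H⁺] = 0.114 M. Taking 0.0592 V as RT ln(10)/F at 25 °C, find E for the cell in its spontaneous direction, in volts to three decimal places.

F₂/F⁻ is the cathode (higher E°), H⁺/H₂ the anode: E°cell = +2.91 − (+0.00) = +2.91 V, n = 2.
Overall: F₂(g) + H₂(g) → 2 F⁻(aq) + 2 H⁺(aq)
Q = [F⁻]^2·[H⁺]^2 / (P(F₂)·P(H₂)); log Q = 0.090.
E = E° − (0.0592/n) log Q = +2.91 − (0.0592/2)(0.090) = +2.907 V.

+2.907 V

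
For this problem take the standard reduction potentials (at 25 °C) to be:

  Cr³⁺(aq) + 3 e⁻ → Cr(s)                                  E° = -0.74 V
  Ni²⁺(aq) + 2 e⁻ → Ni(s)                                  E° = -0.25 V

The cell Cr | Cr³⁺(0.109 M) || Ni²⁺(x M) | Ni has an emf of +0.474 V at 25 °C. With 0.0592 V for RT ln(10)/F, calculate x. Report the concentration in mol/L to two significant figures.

Ni²⁺/Ni is the cathode, Cr³⁺/Cr the anode: E°cell = +0.49 V, n = 6.
Overall reaction: 3 Ni²⁺(aq) + 2 Cr(s) → 3 Ni(s) + 2 Cr³⁺(aq); Q = [Cr³⁺]^2/[Ni²⁺]^3.
From E = E° − (0.0592/n) log Q: log Q = (E° − E)·n/0.0592 = (+0.49 − (+0.474))·6/0.0592 = 1.6216.
So 3·log[Ni²⁺] = 2·log(0.109) − log Q = -1.9251 − (1.6216) = -3.5467; log[Ni²⁺] = -3.5467 / 3 = -1.1822; [Ni²⁺] = 10^(-1.1822) ≈ 0.066 M.

0.066 M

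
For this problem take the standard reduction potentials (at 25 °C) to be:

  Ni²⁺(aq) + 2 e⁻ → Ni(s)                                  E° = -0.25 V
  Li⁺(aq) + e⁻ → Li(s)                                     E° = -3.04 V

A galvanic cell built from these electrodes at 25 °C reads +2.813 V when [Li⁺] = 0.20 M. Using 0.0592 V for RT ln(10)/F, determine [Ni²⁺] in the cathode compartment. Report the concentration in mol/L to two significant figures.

0.24 M

Ni²⁺/Ni is the cathode, Li⁺/Li the anode: E°cell = +2.79 V, n = 2.
Overall reaction: Ni²⁺(aq) + 2 Li(s) → Ni(s) + 2 Li⁺(aq); Q = [Li⁺]^2/[Ni²⁺]^1.
From E = E° − (0.0592/n) log Q: log Q = (E° − E)·n/0.0592 = (+2.79 − (+2.813))·2/0.0592 = -0.7770.
So 1·log[Ni²⁺] = 2·log(0.2) − log Q = -1.3979 − (-0.7770) = -0.6209; [Ni²⁺] = 10^(-0.6209) ≈ 0.24 M.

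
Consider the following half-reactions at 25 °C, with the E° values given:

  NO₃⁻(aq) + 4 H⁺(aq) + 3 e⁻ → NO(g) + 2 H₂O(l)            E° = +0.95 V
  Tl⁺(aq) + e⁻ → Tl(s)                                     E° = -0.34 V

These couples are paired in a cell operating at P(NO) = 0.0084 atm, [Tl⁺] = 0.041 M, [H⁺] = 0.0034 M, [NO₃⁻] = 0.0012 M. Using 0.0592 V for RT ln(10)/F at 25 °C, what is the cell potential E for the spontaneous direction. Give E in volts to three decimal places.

+1.161 V

NO₃⁻/NO is the cathode (higher E°), Tl⁺/Tl the anode: E°cell = +0.95 − (-0.34) = +1.29 V, n = 3.
Overall: NO₃⁻(aq) + 4 H⁺(aq) + 3 Tl(s) → NO(g) + 2 H₂O(l) + 3 Tl⁺(aq)
Q = P(NO)·[Tl⁺]^3 / ([NO₃⁻]·[H⁺]^4); log Q = 6.558.
E = E° − (0.0592/n) log Q = +1.29 − (0.0592/3)(6.558) = +1.161 V.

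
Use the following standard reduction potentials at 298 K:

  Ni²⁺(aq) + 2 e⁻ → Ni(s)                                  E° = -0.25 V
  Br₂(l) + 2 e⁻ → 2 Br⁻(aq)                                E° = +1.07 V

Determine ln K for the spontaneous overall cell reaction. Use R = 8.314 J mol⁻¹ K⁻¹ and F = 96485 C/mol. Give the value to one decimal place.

Cathode: Br₂/Br⁻; anode: Ni²⁺/Ni. E°cell = (+1.07) − (-0.25) = +1.32 V, with n = 2.
ΔG° = −nFE° = −RT ln K, so ln K = nFE°/(RT) = (2)(96485)(+1.32) / ((8.314)(298)) = 102.810.

102.8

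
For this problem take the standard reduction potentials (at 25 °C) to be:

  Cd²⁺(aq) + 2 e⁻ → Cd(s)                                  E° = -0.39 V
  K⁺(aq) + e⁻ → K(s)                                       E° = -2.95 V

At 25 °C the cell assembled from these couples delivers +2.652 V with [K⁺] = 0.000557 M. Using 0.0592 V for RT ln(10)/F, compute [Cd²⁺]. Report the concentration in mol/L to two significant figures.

0.00040 M

Cd²⁺/Cd is the cathode, K⁺/K the anode: E°cell = +2.56 V, n = 2.
Overall reaction: Cd²⁺(aq) + 2 K(s) → Cd(s) + 2 K⁺(aq); Q = [K⁺]^2/[Cd²⁺]^1.
From E = E° − (0.0592/n) log Q: log Q = (E° − E)·n/0.0592 = (+2.56 − (+2.652))·2/0.0592 = -3.1081.
So 1·log[Cd²⁺] = 2·log(0.000557) − log Q = -6.5083 − (-3.1081) = -3.4002; [Cd²⁺] = 10^(-3.4002) ≈ 0.00040 M.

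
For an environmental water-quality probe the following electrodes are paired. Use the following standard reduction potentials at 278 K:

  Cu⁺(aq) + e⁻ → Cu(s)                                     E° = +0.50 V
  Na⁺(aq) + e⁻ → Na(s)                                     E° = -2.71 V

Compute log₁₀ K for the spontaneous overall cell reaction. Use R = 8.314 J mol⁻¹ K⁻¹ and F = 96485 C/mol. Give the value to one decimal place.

58.2

Cathode: Cu⁺/Cu; anode: Na⁺/Na. E°cell = (+0.50) − (-2.71) = +3.21 V, with n = 1.
ΔG° = −nFE° = −RT ln K, so ln K = nFE°/(RT) = (1)(96485)(+3.21) / ((8.314)(278)) = 134.002.
log₁₀ K = 134.002 / ln 10 = 58.2.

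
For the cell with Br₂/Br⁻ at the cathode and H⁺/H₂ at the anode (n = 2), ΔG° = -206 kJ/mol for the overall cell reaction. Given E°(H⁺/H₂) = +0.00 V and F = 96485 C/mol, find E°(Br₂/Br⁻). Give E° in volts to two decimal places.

E°cell = −ΔG°/(nF) = −(-206×10³)/((2)(96485)) = +1.068 V.
Since Br₂/Br⁻ is the cathode and H⁺/H₂ the anode, E°cell = E°(Br₂/Br⁻) − E°(H⁺/H₂).
So E°(Br₂/Br⁻) = E°cell + E°(H⁺/H₂) = +1.068 + (+0.00) = +1.07 V.

+1.07 V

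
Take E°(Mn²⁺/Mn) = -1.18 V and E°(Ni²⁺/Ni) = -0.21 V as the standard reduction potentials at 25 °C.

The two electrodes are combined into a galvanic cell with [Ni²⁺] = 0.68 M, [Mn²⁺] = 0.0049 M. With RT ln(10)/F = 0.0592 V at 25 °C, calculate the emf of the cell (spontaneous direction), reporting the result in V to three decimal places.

Ni²⁺/Ni is the cathode (higher E°), Mn²⁺/Mn the anode: E°cell = -0.21 − (-1.18) = +0.97 V, n = 2.
Overall: Ni²⁺(aq) + Mn(s) → Ni(s) + Mn²⁺(aq)
Q = [Mn²⁺] / ([Ni²⁺]); log Q = -2.142.
E = E° − (0.0592/n) log Q = +0.97 − (0.0592/2)(-2.142) = +1.033 V.

+1.033 V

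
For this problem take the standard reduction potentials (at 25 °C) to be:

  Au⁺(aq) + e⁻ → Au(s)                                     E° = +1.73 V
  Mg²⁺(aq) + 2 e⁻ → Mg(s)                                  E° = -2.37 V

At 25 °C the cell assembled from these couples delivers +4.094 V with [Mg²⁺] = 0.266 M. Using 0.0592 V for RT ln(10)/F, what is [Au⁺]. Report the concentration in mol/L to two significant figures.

0.41 M

Au⁺/Au is the cathode, Mg²⁺/Mg the anode: E°cell = +4.10 V, n = 2.
Overall reaction: 2 Au⁺(aq) + Mg(s) → 2 Au(s) + Mg²⁺(aq); Q = [Mg²⁺]^1/[Au⁺]^2.
From E = E° − (0.0592/n) log Q: log Q = (E° − E)·n/0.0592 = (+4.10 − (+4.094))·2/0.0592 = 0.2027.
So 2·log[Au⁺] = 1·log(0.266) − log Q = -0.5751 − (0.2027) = -0.7778; log[Au⁺] = -0.7778 / 2 = -0.3889; [Au⁺] = 10^(-0.3889) ≈ 0.41 M.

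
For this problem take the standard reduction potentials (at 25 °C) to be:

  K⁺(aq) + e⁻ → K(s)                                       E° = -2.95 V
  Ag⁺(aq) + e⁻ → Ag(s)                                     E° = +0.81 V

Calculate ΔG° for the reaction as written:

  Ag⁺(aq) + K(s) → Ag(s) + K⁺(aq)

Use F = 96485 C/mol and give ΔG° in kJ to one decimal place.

-362.8 kJ

As written, Ag⁺/Ag is reduced (cathode) and K⁺/K is oxidised (anode), so E°cell = (+0.81) − (-2.95) = +3.76 V.
Balancing electrons gives n = 1.
ΔG° = −nFE° = −(1)(96485)(+3.76) = -362,784 J = -362.8 kJ.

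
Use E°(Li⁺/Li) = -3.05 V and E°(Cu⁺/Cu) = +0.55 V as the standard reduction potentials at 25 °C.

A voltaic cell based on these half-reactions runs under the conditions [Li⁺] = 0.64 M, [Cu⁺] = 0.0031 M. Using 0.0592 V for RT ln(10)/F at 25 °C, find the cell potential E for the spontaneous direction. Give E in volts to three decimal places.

Cu⁺/Cu is the cathode (higher E°), Li⁺/Li the anode: E°cell = +0.55 − (-3.05) = +3.60 V, n = 1.
Overall: Cu⁺(aq) + Li(s) → Cu(s) + Li⁺(aq)
Q = [Li⁺] / ([Cu⁺]); log Q = 2.315.
E = E° − (0.0592/n) log Q = +3.60 − (0.0592/1)(2.315) = +3.463 V.

+3.463 V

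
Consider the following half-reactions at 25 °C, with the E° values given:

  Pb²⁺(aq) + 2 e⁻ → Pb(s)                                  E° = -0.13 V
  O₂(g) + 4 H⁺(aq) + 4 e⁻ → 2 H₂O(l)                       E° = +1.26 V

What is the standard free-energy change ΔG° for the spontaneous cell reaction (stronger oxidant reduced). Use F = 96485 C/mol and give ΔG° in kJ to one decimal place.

O₂/H₂O (E° = +1.26 V) is the cathode; Pb²⁺/Pb (E° = -0.13 V) is the anode, so E°cell = +1.39 V.
Balancing electrons gives n = 4 (lcm of 4 and 2).
ΔG° = −nFE° = −(4)(96485)(+1.39) = -536,457 J = -536.5 kJ.

-536.5 kJ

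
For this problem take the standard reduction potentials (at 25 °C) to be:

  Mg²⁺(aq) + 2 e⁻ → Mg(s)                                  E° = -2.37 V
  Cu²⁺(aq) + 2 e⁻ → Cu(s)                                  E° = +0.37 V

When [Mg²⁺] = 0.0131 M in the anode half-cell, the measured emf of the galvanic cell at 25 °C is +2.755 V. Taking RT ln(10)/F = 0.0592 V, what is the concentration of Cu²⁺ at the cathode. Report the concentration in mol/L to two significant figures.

Cu²⁺/Cu is the cathode, Mg²⁺/Mg the anode: E°cell = +2.74 V, n = 2.
Overall reaction: Cu²⁺(aq) + Mg(s) → Cu(s) + Mg²⁺(aq); Q = [Mg²⁺]^1/[Cu²⁺]^1.
From E = E° − (0.0592/n) log Q: log Q = (E° − E)·n/0.0592 = (+2.74 − (+2.755))·2/0.0592 = -0.5068.
So 1·log[Cu²⁺] = 1·log(0.0131) − log Q = -1.8827 − (-0.5068) = -1.3759; [Cu²⁺] = 10^(-1.3759) ≈ 0.042 M.

0.042 M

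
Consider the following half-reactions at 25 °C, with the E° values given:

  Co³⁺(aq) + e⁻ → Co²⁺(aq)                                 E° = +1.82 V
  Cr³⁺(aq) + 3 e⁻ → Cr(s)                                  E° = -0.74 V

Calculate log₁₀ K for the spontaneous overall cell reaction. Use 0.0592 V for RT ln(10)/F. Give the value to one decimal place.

Cathode: Co³⁺/Co²⁺; anode: Cr³⁺/Cr. E°cell = +2.56 V, n = 3.
log K = nE°cell / 0.0592 = (3)(+2.56) / 0.0592 = 129.7.

129.7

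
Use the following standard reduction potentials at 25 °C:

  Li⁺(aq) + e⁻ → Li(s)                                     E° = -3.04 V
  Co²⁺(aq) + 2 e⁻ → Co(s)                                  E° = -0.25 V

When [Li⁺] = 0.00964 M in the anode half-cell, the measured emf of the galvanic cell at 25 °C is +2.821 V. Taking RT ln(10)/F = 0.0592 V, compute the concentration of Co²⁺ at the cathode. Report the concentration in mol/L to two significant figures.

Co²⁺/Co is the cathode, Li⁺/Li the anode: E°cell = +2.79 V, n = 2.
Overall reaction: Co²⁺(aq) + 2 Li(s) → Co(s) + 2 Li⁺(aq); Q = [Li⁺]^2/[Co²⁺]^1.
From E = E° − (0.0592/n) log Q: log Q = (E° − E)·n/0.0592 = (+2.79 − (+2.821))·2/0.0592 = -1.0473.
So 1·log[Co²⁺] = 2·log(0.00964) − log Q = -4.0318 − (-1.0473) = -2.9845; [Co²⁺] = 10^(-2.9845) ≈ 0.0010 M.

0.0010 M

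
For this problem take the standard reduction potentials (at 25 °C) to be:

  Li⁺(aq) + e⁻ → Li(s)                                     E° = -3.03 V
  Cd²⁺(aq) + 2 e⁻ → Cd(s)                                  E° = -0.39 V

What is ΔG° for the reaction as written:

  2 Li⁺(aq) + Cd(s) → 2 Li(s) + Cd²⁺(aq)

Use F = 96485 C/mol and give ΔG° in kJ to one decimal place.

As written, Li⁺/Li is reduced (cathode) and Cd²⁺/Cd is oxidised (anode), so E°cell = (-3.03) − (-0.39) = -2.64 V.
Balancing electrons gives n = 2.
ΔG° = −nFE° = −(2)(96485)(-2.64) = 509,441 J = +509.4 kJ.

+509.4 kJ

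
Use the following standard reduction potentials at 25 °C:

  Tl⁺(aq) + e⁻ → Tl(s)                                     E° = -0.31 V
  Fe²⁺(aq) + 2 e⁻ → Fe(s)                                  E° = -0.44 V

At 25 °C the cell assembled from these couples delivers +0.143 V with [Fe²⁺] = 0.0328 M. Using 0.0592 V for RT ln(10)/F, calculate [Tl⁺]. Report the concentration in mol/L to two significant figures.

Tl⁺/Tl is the cathode, Fe²⁺/Fe the anode: E°cell = +0.13 V, n = 2.
Overall reaction: 2 Tl⁺(aq) + Fe(s) → 2 Tl(s) + Fe²⁺(aq); Q = [Fe²⁺]^1/[Tl⁺]^2.
From E = E° − (0.0592/n) log Q: log Q = (E° − E)·n/0.0592 = (+0.13 − (+0.143))·2/0.0592 = -0.4392.
So 2·log[Tl⁺] = 1·log(0.0328) − log Q = -1.4841 − (-0.4392) = -1.0449; log[Tl⁺] = -1.0449 / 2 = -0.5224; [Tl⁺] = 10^(-0.5224) ≈ 0.30 M.

0.30 M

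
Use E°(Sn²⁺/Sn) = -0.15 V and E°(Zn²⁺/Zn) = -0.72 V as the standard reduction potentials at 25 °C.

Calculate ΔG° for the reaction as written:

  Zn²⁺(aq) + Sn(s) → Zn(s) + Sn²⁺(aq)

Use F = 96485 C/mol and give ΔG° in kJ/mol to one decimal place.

As written, Zn²⁺/Zn is reduced (cathode) and Sn²⁺/Sn is oxidised (anode), so E°cell = (-0.72) − (-0.15) = -0.57 V.
Balancing electrons gives n = 2.
ΔG° = −nFE° = −(2)(96485)(-0.57) = 109,993 J = +110.0 kJ/mol.

+110.0 kJ/mol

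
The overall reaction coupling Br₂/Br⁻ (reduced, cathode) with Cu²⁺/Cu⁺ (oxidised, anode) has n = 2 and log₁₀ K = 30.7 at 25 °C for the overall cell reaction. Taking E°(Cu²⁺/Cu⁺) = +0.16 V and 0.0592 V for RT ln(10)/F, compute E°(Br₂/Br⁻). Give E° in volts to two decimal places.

+1.07 V

E°cell = (0.0592/n)·log K = (0.0592/2)(30.7) = +0.909 V.
Since Br₂/Br⁻ is the cathode and Cu²⁺/Cu⁺ the anode, E°cell = E°(Br₂/Br⁻) − E°(Cu²⁺/Cu⁺).
So E°(Br₂/Br⁻) = E°cell + E°(Cu²⁺/Cu⁺) = +0.909 + (+0.16) = +1.07 V.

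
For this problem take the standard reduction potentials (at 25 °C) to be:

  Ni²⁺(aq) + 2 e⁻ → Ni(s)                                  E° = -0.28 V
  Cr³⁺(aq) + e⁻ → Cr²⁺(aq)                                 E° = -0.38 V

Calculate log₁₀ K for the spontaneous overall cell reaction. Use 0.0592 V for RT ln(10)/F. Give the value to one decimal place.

Cathode: Ni²⁺/Ni; anode: Cr³⁺/Cr²⁺. E°cell = +0.10 V, n = 2.
log K = nE°cell / 0.0592 = (2)(+0.10) / 0.0592 = 3.4.

3.4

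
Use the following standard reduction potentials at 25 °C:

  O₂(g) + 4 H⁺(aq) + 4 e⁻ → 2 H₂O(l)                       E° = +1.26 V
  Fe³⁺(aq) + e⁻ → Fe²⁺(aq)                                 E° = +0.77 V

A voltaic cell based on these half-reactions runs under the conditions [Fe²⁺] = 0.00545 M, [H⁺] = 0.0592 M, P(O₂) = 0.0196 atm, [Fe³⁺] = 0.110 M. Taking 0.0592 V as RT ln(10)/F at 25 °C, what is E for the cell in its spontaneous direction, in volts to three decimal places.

+0.315 V

O₂/H₂O is the cathode (higher E°), Fe³⁺/Fe²⁺ the anode: E°cell = +1.26 − (+0.77) = +0.49 V, n = 4.
Overall: O₂(g) + 4 H⁺(aq) + 4 Fe²⁺(aq) → 2 H₂O(l) + 4 Fe³⁺(aq)
Q = [Fe³⁺]^4 / (P(O₂)·[H⁺]^4·[Fe²⁺]^4); log Q = 11.838.
E = E° − (0.0592/n) log Q = +0.49 − (0.0592/4)(11.838) = +0.315 V.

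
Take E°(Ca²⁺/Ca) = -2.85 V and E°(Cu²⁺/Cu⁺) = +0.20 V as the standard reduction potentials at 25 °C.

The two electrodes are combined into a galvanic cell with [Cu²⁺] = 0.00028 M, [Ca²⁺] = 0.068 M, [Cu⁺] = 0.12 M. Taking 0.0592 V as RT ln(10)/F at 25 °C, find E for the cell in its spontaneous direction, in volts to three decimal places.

+2.929 V

Cu²⁺/Cu⁺ is the cathode (higher E°), Ca²⁺/Ca the anode: E°cell = +0.20 − (-2.85) = +3.05 V, n = 2.
Overall: 2 Cu²⁺(aq) + Ca(s) → 2 Cu⁺(aq) + Ca²⁺(aq)
Q = [Cu⁺]^2·[Ca²⁺] / ([Cu²⁺]^2); log Q = 4.097.
E = E° − (0.0592/n) log Q = +3.05 − (0.0592/2)(4.097) = +2.929 V.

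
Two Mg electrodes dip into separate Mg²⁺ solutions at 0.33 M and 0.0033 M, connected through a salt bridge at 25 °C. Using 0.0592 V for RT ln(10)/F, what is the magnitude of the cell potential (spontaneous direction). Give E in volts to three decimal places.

+0.059 V

For a concentration cell E°cell = 0. The 0.33 M side is the cathode (reduction is favoured where [Mg²⁺] is higher).
With n = 2, E = −(0.0592/2) log([Mg²⁺]ₐₙ/[Mg²⁺]꜀ₐₜ) = −(0.0592/2) log(0.0033/0.33) = −(0.0592/2)(-2.000) = +0.059 V.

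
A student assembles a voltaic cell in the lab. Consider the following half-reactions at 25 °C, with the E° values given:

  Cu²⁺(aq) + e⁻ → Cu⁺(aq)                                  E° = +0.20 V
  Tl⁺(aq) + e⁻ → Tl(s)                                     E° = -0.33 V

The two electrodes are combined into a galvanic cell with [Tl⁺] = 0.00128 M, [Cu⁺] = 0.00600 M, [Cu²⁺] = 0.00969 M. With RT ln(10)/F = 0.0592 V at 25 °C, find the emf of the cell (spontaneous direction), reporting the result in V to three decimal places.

+0.714 V

Cu²⁺/Cu⁺ is the cathode (higher E°), Tl⁺/Tl the anode: E°cell = +0.20 − (-0.33) = +0.53 V, n = 1.
Overall: Cu²⁺(aq) + Tl(s) → Cu⁺(aq) + Tl⁺(aq)
Q = [Cu⁺]·[Tl⁺] / ([Cu²⁺]); log Q = -3.101.
E = E° − (0.0592/n) log Q = +0.53 − (0.0592/1)(-3.101) = +0.714 V.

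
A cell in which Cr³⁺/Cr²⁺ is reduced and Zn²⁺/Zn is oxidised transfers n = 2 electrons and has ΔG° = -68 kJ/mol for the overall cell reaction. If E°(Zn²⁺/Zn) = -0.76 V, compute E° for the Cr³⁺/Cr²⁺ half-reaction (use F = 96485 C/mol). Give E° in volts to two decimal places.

E°cell = −ΔG°/(nF) = −(-68×10³)/((2)(96485)) = +0.352 V.
Since Cr³⁺/Cr²⁺ is the cathode and Zn²⁺/Zn the anode, E°cell = E°(Cr³⁺/Cr²⁺) − E°(Zn²⁺/Zn).
So E°(Cr³⁺/Cr²⁺) = E°cell + E°(Zn²⁺/Zn) = +0.352 + (-0.76) = -0.41 V.

-0.41 V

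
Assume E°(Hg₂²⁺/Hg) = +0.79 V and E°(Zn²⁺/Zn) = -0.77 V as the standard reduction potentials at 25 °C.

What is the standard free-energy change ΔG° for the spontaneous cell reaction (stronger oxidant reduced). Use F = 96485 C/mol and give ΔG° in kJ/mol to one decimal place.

-301.0 kJ/mol

Hg₂²⁺/Hg (E° = +0.79 V) is the cathode; Zn²⁺/Zn (E° = -0.77 V) is the anode, so E°cell = +1.56 V.
Balancing electrons gives n = 2 (lcm of 2 and 2).
ΔG° = −nFE° = −(2)(96485)(+1.56) = -301,033 J = -301.0 kJ/mol.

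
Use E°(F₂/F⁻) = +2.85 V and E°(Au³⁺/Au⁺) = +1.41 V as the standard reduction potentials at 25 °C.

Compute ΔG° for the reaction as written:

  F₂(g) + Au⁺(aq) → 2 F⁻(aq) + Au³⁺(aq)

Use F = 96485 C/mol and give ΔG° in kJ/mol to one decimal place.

-277.9 kJ/mol

As written, F₂/F⁻ is reduced (cathode) and Au³⁺/Au⁺ is oxidised (anode), so E°cell = (+2.85) − (+1.41) = +1.44 V.
Balancing electrons gives n = 2.
ΔG° = −nFE° = −(2)(96485)(+1.44) = -277,877 J = -277.9 kJ/mol.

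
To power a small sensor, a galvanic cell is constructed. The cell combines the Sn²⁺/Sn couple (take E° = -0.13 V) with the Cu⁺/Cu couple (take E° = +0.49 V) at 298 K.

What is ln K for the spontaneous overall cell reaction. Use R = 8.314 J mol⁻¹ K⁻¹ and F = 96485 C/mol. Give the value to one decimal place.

Cathode: Cu⁺/Cu; anode: Sn²⁺/Sn. E°cell = (+0.49) − (-0.13) = +0.62 V, with n = 2.
ΔG° = −nFE° = −RT ln K, so ln K = nFE°/(RT) = (2)(96485)(+0.62) / ((8.314)(298)) = 48.290.

48.3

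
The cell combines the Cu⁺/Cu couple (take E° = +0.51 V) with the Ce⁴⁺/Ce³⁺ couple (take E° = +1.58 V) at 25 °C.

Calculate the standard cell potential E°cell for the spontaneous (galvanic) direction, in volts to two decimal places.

+1.07 V

The Ce⁴⁺/Ce³⁺ couple has the higher reduction potential, so it is the cathode; Cu⁺/Cu is oxidised at the anode.
E°cell = E°(cathode) − E°(anode) = (+1.58) − (+0.51) = +1.07 V.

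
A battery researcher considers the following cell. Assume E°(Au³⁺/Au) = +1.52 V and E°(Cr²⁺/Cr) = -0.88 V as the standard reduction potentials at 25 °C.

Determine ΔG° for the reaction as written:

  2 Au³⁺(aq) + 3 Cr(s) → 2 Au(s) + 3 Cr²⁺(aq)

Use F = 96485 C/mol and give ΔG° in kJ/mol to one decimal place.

As written, Au³⁺/Au is reduced (cathode) and Cr²⁺/Cr is oxidised (anode), so E°cell = (+1.52) − (-0.88) = +2.40 V.
Balancing electrons gives n = 6.
ΔG° = −nFE° = −(6)(96485)(+2.40) = -1,389,384 J = -1389.4 kJ/mol.

-1389.4 kJ/mol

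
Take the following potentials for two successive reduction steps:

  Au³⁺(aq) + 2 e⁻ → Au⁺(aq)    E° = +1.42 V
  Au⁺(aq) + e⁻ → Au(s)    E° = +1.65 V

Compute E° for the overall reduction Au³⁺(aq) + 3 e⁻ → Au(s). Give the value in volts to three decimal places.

+1.497 V

Adding the free-energy changes (−nFE°) of the two steps gives −n₃FE°₃ = −n₁FE°₁ − n₂FE°₂.
E°₃ = (2×+1.42 + 1×+1.65) / 3 = (+4.490) / 3 = +1.497 V.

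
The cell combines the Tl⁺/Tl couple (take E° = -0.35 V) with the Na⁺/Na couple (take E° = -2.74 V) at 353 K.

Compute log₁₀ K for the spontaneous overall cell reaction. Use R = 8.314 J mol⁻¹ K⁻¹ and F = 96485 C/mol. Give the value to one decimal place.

34.1

Cathode: Tl⁺/Tl; anode: Na⁺/Na. E°cell = (-0.35) − (-2.74) = +2.39 V, with n = 1.
ΔG° = −nFE° = −RT ln K, so ln K = nFE°/(RT) = (1)(96485)(+2.39) / ((8.314)(353)) = 78.573.
log₁₀ K = 78.573 / ln 10 = 34.1.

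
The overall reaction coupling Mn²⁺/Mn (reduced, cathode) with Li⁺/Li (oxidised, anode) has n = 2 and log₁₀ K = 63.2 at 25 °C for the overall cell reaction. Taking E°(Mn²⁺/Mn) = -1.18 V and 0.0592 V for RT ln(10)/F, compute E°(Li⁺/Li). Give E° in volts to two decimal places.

-3.05 V

E°cell = (0.0592/n)·log K = (0.0592/2)(63.2) = +1.871 V.
Since Mn²⁺/Mn is the cathode and Li⁺/Li the anode, E°cell = E°(Mn²⁺/Mn) − E°(Li⁺/Li).
So E°(Li⁺/Li) = E°(Mn²⁺/Mn) − E°cell = (-1.18) − (+1.871) = -3.05 V.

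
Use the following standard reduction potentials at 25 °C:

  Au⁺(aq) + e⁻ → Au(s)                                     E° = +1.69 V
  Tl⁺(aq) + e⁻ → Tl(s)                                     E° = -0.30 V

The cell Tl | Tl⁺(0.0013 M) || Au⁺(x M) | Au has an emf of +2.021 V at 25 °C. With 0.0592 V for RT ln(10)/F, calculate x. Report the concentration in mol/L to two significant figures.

Au⁺/Au is the cathode, Tl⁺/Tl the anode: E°cell = +1.99 V, n = 1.
Overall reaction: Au⁺(aq) + Tl(s) → Au(s) + Tl⁺(aq); Q = [Tl⁺]^1/[Au⁺]^1.
From E = E° − (0.0592/n) log Q: log Q = (E° − E)·n/0.0592 = (+1.99 − (+2.021))·1/0.0592 = -0.5236.
So 1·log[Au⁺] = 1·log(0.0013) − log Q = -2.8861 − (-0.5236) = -2.3625; [Au⁺] = 10^(-2.3625) ≈ 0.0043 M.

0.0043 M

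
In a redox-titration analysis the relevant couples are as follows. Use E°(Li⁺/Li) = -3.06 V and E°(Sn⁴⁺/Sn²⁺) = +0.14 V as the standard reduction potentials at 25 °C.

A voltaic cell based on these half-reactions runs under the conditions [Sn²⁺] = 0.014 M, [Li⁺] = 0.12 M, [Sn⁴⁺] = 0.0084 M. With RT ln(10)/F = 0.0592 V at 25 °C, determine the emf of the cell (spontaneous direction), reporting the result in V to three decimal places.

+3.248 V

Sn⁴⁺/Sn²⁺ is the cathode (higher E°), Li⁺/Li the anode: E°cell = +0.14 − (-3.06) = +3.20 V, n = 2.
Overall: Sn⁴⁺(aq) + 2 Li(s) → Sn²⁺(aq) + 2 Li⁺(aq)
Q = [Sn²⁺]·[Li⁺]^2 / ([Sn⁴⁺]); log Q = -1.620.
E = E° − (0.0592/n) log Q = +3.20 − (0.0592/2)(-1.620) = +3.248 V.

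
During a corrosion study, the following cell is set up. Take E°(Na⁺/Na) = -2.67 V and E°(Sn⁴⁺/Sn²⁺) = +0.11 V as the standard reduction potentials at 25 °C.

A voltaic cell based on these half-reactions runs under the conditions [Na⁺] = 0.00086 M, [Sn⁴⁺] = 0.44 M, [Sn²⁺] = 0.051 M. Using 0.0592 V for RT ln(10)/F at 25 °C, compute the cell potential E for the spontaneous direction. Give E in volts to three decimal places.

+2.989 V

Sn⁴⁺/Sn²⁺ is the cathode (higher E°), Na⁺/Na the anode: E°cell = +0.11 − (-2.67) = +2.78 V, n = 2.
Overall: Sn⁴⁺(aq) + 2 Na(s) → Sn²⁺(aq) + 2 Na⁺(aq)
Q = [Sn²⁺]·[Na⁺]^2 / ([Sn⁴⁺]); log Q = -7.067.
E = E° − (0.0592/n) log Q = +2.78 − (0.0592/2)(-7.067) = +2.989 V.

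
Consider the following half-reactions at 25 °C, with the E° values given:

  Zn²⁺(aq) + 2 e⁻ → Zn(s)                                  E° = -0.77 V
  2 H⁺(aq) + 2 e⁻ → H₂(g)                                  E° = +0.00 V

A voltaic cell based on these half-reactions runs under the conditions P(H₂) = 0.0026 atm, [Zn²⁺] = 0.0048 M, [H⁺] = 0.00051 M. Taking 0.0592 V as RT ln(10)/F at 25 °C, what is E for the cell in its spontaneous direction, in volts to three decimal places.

+0.720 V

H⁺/H₂ is the cathode (higher E°), Zn²⁺/Zn the anode: E°cell = +0.00 − (-0.77) = +0.77 V, n = 2.
Overall: 2 H⁺(aq) + Zn(s) → H₂(g) + Zn²⁺(aq)
Q = P(H₂)·[Zn²⁺] / ([H⁺]^2); log Q = 1.681.
E = E° − (0.0592/n) log Q = +0.77 − (0.0592/2)(1.681) = +0.720 V.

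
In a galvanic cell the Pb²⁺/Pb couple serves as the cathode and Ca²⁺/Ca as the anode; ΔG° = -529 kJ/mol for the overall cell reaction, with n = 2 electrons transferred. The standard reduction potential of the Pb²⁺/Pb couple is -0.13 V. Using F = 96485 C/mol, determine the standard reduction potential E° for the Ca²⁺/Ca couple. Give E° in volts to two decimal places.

E°cell = −ΔG°/(nF) = −(-529×10³)/((2)(96485)) = +2.741 V.
Since Pb²⁺/Pb is the cathode and Ca²⁺/Ca the anode, E°cell = E°(Pb²⁺/Pb) − E°(Ca²⁺/Ca).
So E°(Ca²⁺/Ca) = E°(Pb²⁺/Pb) − E°cell = (-0.13) − (+2.741) = -2.87 V.

-2.87 V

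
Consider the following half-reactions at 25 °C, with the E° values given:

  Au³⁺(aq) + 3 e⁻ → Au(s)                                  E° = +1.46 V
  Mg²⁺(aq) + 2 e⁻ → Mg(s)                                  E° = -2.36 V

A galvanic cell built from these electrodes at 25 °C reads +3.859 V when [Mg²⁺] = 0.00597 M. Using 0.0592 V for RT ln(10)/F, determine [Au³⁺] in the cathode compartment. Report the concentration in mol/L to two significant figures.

Au³⁺/Au is the cathode, Mg²⁺/Mg the anode: E°cell = +3.82 V, n = 6.
Overall reaction: 2 Au³⁺(aq) + 3 Mg(s) → 2 Au(s) + 3 Mg²⁺(aq); Q = [Mg²⁺]^3/[Au³⁺]^2.
From E = E° − (0.0592/n) log Q: log Q = (E° − E)·n/0.0592 = (+3.82 − (+3.859))·6/0.0592 = -3.9527.
So 2·log[Au³⁺] = 3·log(0.00597) − log Q = -6.6721 − (-3.9527) = -2.7194; log[Au³⁺] = -2.7194 / 2 = -1.3597; [Au³⁺] = 10^(-1.3597) ≈ 0.044 M.

0.044 M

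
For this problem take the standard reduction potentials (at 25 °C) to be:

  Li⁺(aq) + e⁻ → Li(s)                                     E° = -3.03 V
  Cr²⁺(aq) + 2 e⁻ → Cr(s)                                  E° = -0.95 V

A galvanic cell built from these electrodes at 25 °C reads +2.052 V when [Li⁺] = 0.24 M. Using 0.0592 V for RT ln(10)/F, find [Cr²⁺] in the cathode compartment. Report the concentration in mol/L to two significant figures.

0.0065 M

Cr²⁺/Cr is the cathode, Li⁺/Li the anode: E°cell = +2.08 V, n = 2.
Overall reaction: Cr²⁺(aq) + 2 Li(s) → Cr(s) + 2 Li⁺(aq); Q = [Li⁺]^2/[Cr²⁺]^1.
From E = E° − (0.0592/n) log Q: log Q = (E° − E)·n/0.0592 = (+2.08 − (+2.052))·2/0.0592 = 0.9459.
So 1·log[Cr²⁺] = 2·log(0.24) − log Q = -1.2396 − (0.9459) = -2.1855; [Cr²⁺] = 10^(-2.1855) ≈ 0.0065 M.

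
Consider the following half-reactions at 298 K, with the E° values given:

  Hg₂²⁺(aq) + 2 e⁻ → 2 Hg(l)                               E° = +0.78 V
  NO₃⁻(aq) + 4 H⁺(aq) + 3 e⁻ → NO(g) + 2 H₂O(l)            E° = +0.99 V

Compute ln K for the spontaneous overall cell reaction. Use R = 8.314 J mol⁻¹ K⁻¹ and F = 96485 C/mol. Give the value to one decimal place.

49.1

Cathode: NO₃⁻/NO; anode: Hg₂²⁺/Hg. E°cell = (+0.99) − (+0.78) = +0.21 V, with n = 6.
ΔG° = −nFE° = −RT ln K, so ln K = nFE°/(RT) = (6)(96485)(+0.21) / ((8.314)(298)) = 49.069.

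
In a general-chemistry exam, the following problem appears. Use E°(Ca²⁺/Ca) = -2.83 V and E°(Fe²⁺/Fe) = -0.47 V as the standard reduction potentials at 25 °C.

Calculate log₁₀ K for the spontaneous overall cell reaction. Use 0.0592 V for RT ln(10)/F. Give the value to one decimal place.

Cathode: Fe²⁺/Fe; anode: Ca²⁺/Ca. E°cell = +2.36 V, n = 2.
log K = nE°cell / 0.0592 = (2)(+2.36) / 0.0592 = 79.7.

79.7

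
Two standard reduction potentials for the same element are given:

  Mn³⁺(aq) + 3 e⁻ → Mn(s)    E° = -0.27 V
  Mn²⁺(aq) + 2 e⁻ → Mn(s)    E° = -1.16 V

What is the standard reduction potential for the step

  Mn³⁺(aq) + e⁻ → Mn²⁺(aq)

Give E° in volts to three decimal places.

Sequential free energies add, so n₃E°₃ = n₁E°₁ + n₂E°₂.
With n₃ = 3, and the known step contributing 2×(-1.16) V, the unknown satisfies 1·E° = 3×(-0.27) − 2×(-1.16) = +1.510.
E° = +1.510 / 1 = +1.510 V.

+1.510 V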